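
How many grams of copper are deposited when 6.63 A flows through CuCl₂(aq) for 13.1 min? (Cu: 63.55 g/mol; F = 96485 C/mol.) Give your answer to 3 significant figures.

Charge passed = 6.63 × 786 = 5211 C
Moles of electrons = 5211 / 96485 = 0.05401 mol
Cu²⁺ + 2e⁻ → Cu, so n(Cu) = 0.05401 / 2 = 0.02701 mol
m = 0.02701 × 63.55 = 1.72 g

1.72 g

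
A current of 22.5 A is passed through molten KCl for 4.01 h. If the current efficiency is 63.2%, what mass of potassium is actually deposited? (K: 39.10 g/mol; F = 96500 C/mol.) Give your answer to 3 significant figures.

83.2 g

Q = 22.5 × 14436 = 3.248×10^5 C
n(e⁻) = 3.248×10^5 / 96500 = 3.366 mol
K⁺ + e⁻ → K, so theoretical m(K) = 3.366 × 39.10 = 131.6 g
Actual mass = 63.2% × 131.6 = 83.2 g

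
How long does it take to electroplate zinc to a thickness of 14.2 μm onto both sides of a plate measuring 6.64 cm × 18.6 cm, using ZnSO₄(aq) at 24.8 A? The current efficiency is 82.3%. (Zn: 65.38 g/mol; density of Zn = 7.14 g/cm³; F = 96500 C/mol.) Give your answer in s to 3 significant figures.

362 s

Plated area = 2 × 6.64 × 18.6 = 247.0 cm²
Volume = 247.0 × 14.2×10⁻⁴ cm = 0.3507 cm³
m(Zn) = 0.3507 × 7.14 = 2.504 g
n(Zn) = 2.504 / 65.38 = 0.03830 mol; n(e⁻) = 2 × 0.03830 = 0.07660 mol
Q = 0.07660 × 96500 / 0.823 = 8982 C
t = 8982 / 24.8 = 362.2 s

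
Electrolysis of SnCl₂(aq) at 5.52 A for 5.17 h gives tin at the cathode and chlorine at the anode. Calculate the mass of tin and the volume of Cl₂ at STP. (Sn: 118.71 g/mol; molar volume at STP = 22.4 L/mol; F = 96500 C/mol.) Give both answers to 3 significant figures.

Q = 5.52 × 18612 = 1.027×10^5 C; n(e⁻) = 1.027×10^5 / 96500 = 1.064 mol
Cathode: Sn²⁺ + 2e⁻ → Sn → n(Sn) = 1.064/2 = 0.5320 mol → 63.2 g
Anode: 2Cl⁻ → Cl₂ + 2e⁻ → n(Cl₂) = 1.064/2 = 0.5320 mol → 11.9 L

63.2 g Sn; 11.9 L Cl₂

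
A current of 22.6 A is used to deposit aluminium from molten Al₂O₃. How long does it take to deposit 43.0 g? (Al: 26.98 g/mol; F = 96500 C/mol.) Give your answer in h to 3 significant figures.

n(Al) = 43.0 / 26.98 = 1.594 mol
Al³⁺ + 3e⁻ → Al, so n(e⁻) = 3 × 1.594 = 4.782 mol
Q = 4.782 × 96500 = 4.615×10^5 C
t = Q / I = 4.615×10^5 / 22.6 = 20420 s = 5.67 h

5.67 h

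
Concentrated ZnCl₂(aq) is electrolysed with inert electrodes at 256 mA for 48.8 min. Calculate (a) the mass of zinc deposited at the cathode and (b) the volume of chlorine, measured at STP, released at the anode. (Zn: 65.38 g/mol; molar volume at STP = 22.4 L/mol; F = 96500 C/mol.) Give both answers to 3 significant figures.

0.254 g Zn; 0.0870 L Cl₂

Q = 0.256 × 2928 = 749.6 C; n(e⁻) = 749.6 / 96500 = 0.007768 mol
Cathode: Zn²⁺ + 2e⁻ → Zn → n(Zn) = 0.007768/2 = 0.003884 mol → 0.254 g
Anode: 2Cl⁻ → Cl₂ + 2e⁻ → n(Cl₂) = 0.007768/2 = 0.003884 mol → 0.0870 L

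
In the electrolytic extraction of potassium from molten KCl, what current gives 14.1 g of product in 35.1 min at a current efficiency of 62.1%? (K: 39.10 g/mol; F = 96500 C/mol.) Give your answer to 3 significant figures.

26.6 A

n(K) = 14.1 / 39.10 = 0.3606 mol
K⁺ + e⁻ → K, so n(e⁻) = 0.3606 mol
Q = 0.3606 × 96500 / 0.621 = 56040 C
I = Q / t = 56040 / 2106 s = 26.6 A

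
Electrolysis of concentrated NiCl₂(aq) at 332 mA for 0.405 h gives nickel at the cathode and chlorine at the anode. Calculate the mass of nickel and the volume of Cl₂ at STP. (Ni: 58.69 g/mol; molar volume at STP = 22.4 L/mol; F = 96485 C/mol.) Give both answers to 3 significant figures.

0.147 g Ni; 0.0562 L Cl₂

Q = 0.332 × 1458 = 484.1 C; n(e⁻) = 484.1 / 96485 = 0.005017 mol
Cathode: Ni²⁺ + 2e⁻ → Ni → n(Ni) = 0.005017/2 = 0.002509 mol → 0.147 g
Anode: 2Cl⁻ → Cl₂ + 2e⁻ → n(Cl₂) = 0.005017/2 = 0.002509 mol → 0.0562 L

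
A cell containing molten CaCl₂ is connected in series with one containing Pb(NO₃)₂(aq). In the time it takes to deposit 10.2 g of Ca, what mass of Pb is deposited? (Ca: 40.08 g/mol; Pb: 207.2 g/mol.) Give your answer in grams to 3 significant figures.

n(Ca) = 10.2 / 40.08 = 0.2545 mol
Ca²⁺ + 2e⁻ → Ca, so n(e⁻) = 2 × 0.2545 = 0.5090 mol
Same current for the same time ⇒ same n(e⁻) = 0.5090 mol in both cells.
Pb²⁺ + 2e⁻ → Pb, so n(Pb) = 0.5090 / 2 = 0.2545 mol
m(Pb) = 0.2545 × 207.2 = 52.7 g

52.7 g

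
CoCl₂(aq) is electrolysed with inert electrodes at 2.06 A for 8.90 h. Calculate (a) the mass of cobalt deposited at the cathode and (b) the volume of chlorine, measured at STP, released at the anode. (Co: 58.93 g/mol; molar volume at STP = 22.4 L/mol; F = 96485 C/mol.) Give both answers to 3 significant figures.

Q = 2.06 × 32040 = 66000 C; n(e⁻) = 66000 / 96485 = 0.6840 mol
Cathode: Co²⁺ + 2e⁻ → Co → n(Co) = 0.6840/2 = 0.3420 mol → 20.2 g
Anode: 2Cl⁻ → Cl₂ + 2e⁻ → n(Cl₂) = 0.6840/2 = 0.3420 mol → 7.66 L

20.2 g Co; 7.66 L Cl₂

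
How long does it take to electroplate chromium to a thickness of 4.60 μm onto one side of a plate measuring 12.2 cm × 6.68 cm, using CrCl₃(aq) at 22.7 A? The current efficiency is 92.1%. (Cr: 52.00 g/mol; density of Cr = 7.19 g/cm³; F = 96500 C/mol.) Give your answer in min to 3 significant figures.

1.20 min

Plated area = 12.2 × 6.68 = 81.50 cm²
Volume = 81.50 × 4.60×10⁻⁴ cm = 0.03749 cm³
m(Cr) = 0.03749 × 7.19 = 0.2696 g
n(Cr) = 0.2696 / 52.00 = 0.005185 mol; n(e⁻) = 3 × 0.005185 = 0.01556 mol
Q = 0.01556 × 96500 / 0.921 = 1630 C
t = 1630 / 22.7 = 71.81 s = 1.20 min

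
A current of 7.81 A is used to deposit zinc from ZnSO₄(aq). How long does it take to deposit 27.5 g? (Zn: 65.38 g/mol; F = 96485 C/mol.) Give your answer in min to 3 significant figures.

n(Zn) = 27.5 / 65.38 = 0.4206 mol
Zn²⁺ + 2e⁻ → Zn, so n(e⁻) = 2 × 0.4206 = 0.8412 mol
Q = 0.8412 × 96485 = 81160 C
t = Q / I = 81160 / 7.81 = 10390 s = 173 min

173 min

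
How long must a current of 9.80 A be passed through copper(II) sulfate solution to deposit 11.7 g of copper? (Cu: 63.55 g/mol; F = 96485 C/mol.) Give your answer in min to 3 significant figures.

n(Cu) = 11.7 / 63.55 = 0.1841 mol
Cu²⁺ + 2e⁻ → Cu, so n(e⁻) = 2 × 0.1841 = 0.3682 mol
Q = 0.3682 × 96485 = 35530 C
t = Q / I = 35530 / 9.80 = 3626 s = 60.4 min

60.4 min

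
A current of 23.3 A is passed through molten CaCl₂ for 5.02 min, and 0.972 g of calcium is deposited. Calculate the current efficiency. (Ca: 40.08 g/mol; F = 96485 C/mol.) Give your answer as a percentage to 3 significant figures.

66.7%

Q = 23.3 × 301.2 = 7018 C
n(e⁻) = 7018 / 96485 = 0.07274 mol
Ca²⁺ + 2e⁻ → Ca, so theoretical n(Ca) = 0.03637 mol → 1.458 g
Efficiency = 0.972 / 1.458 = 0.6667 = 66.7%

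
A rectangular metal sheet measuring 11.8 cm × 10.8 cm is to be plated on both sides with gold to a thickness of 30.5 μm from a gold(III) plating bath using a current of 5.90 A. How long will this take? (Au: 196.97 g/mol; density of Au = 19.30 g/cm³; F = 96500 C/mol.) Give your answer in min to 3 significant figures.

Plated area = 2 × 11.8 × 10.8 = 254.9 cm²
Volume = 254.9 × 30.5×10⁻⁴ cm = 0.7774 cm³
m(Au) = 0.7774 × 19.30 = 15.00 g
n(Au) = 15.00 / 196.97 = 0.07615 mol; n(e⁻) = 3 × 0.07615 = 0.2285 mol
Q = 0.2285 × 96500 = 22050 C
t = 22050 / 5.90 = 3737 s = 62.3 min

62.3 min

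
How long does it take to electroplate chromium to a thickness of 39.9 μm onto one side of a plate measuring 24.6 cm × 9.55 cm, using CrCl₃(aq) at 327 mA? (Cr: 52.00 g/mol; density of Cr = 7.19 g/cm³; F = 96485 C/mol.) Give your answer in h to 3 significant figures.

Plated area = 24.6 × 9.55 = 234.9 cm²
Volume = 234.9 × 39.9×10⁻⁴ cm = 0.9373 cm³
m(Cr) = 0.9373 × 7.19 = 6.739 g
n(Cr) = 6.739 / 52.00 = 0.1296 mol; n(e⁻) = 3 × 0.1296 = 0.3888 mol
Q = 0.3888 × 96485 = 37510 C
t = 37510 / 0.327 = 1.147×10^5 s = 31.9 h

31.9 h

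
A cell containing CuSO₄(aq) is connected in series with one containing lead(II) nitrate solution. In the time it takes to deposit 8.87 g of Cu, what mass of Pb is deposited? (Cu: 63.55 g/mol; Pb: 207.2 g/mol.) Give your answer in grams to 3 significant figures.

n(Cu) = 8.87 / 63.55 = 0.1396 mol
Cu²⁺ + 2e⁻ → Cu, so n(e⁻) = 2 × 0.1396 = 0.2792 mol
The cells are in series, so the same charge (and hence the same n(e⁻) = 0.2792 mol) passes through both.
Pb²⁺ + 2e⁻ → Pb, so n(Pb) = 0.2792 / 2 = 0.1396 mol
m(Pb) = 0.1396 × 207.2 = 28.9 g

28.9 g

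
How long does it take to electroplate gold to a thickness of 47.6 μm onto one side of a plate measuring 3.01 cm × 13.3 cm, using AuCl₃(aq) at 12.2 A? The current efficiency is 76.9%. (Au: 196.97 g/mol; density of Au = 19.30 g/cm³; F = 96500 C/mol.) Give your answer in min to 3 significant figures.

Plated area = 3.01 × 13.3 = 40.03 cm²
Volume = 40.03 × 47.6×10⁻⁴ cm = 0.1905 cm³
m(Au) = 0.1905 × 19.30 = 3.677 g
n(Au) = 3.677 / 196.97 = 0.01867 mol; n(e⁻) = 3 × 0.01867 = 0.05601 mol
Q = 0.05601 × 96500 / 0.769 = 7029 C
t = 7029 / 12.2 = 576.1 s = 9.60 min

9.60 min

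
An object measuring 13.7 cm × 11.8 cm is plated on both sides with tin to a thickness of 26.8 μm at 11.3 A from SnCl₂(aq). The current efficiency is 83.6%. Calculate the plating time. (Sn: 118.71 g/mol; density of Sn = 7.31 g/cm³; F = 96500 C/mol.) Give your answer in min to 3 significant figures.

Plated area = 2 × 13.7 × 11.8 = 323.3 cm²
Volume = 323.3 × 26.8×10⁻⁴ cm = 0.8664 cm³
m(Sn) = 0.8664 × 7.31 = 6.333 g
n(Sn) = 6.333 / 118.71 = 0.05335 mol; n(e⁻) = 2 × 0.05335 = 0.1067 mol
Q = 0.1067 × 96500 / 0.836 = 12320 C
t = 12320 / 11.3 = 1090 s = 18.2 min

18.2 min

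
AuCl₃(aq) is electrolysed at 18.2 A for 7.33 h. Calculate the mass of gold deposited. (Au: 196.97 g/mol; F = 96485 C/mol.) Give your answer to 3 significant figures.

Q = It = 18.2 × 26388 = 4.803×10^5 C
n(e⁻) = 4.803×10^5 / 96485 = 4.978 mol
Au³⁺ + 3e⁻ → Au, so n(Au) = 4.978 / 3 = 1.659 mol
m = 1.659 × 196.97 = 327 g

327 g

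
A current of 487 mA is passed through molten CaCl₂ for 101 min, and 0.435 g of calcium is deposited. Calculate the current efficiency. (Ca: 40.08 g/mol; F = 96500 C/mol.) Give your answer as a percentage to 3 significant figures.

71.0%

Q = 0.487 × 6060 = 2951 C
n(e⁻) = 2951 / 96500 = 0.03058 mol
Ca²⁺ + 2e⁻ → Ca, so theoretical n(Ca) = 0.01529 mol → 0.6128 g
Efficiency = 0.435 / 0.6128 = 0.7099 = 71.0%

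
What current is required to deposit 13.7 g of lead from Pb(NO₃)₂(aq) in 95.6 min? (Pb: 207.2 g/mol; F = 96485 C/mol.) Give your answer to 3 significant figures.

2.22 A

n(Pb) = 13.7 / 207.2 = 0.06612 mol
Pb²⁺ + 2e⁻ → Pb, so n(e⁻) = 2 × 0.06612 = 0.1322 mol
Q = 0.1322 × 96485 = 12760 C
I = Q / t = 12760 / 5736 s = 2.22 A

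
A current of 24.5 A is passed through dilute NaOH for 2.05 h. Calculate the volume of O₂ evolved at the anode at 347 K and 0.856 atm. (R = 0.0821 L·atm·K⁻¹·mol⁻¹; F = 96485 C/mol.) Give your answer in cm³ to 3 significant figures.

Charge passed = 24.5 × 7380 = 1.808×10^5 C
n(e⁻) = 1.808×10^5 / 96485 = 1.874 mol
2H₂O → O₂ + 4H⁺ + 4e⁻, so n(O₂) = 1.874 / 4 = 0.4685 mol
V = nRT/P = 0.4685 × 0.0821 × 347 / 0.856 = 15.59 L
= 15600 cm³

15600 cm³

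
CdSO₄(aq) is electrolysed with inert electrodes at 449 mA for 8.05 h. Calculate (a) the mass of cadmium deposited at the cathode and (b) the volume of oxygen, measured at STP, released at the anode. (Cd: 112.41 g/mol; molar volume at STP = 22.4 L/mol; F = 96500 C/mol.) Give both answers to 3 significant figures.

7.58 g Cd; 0.755 L O₂

Q = 0.449 × 28980 = 13010 C; n(e⁻) = 13010 / 96500 = 0.1348 mol
Cathode: Cd²⁺ + 2e⁻ → Cd → n(Cd) = 0.1348/2 = 0.06740 mol → 7.58 g
Anode: 2H₂O → O₂ + 4H⁺ + 4e⁻ → n(O₂) = 0.1348/4 = 0.03370 mol → 0.755 L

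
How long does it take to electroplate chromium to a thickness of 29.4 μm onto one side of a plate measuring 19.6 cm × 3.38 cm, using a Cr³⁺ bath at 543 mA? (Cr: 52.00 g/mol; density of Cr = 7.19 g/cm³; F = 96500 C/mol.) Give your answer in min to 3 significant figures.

239 min

Plated area = 19.6 × 3.38 = 66.25 cm²
Volume = 66.25 × 29.4×10⁻⁴ cm = 0.1948 cm³
m(Cr) = 0.1948 × 7.19 = 1.401 g
n(Cr) = 1.401 / 52.00 = 0.02694 mol; n(e⁻) = 3 × 0.02694 = 0.08082 mol
Q = 0.08082 × 96500 = 7799 C
t = 7799 / 0.543 = 14360 s = 239 min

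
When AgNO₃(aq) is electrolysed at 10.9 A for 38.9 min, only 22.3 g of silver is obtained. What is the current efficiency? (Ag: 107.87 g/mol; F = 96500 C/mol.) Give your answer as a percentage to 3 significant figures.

Q = 10.9 × 2334 = 25440 C
n(e⁻) = 25440 / 96500 = 0.2636 mol
Ag⁺ + e⁻ → Ag, so theoretical n(Ag) = 0.2636 mol → 28.43 g
Efficiency = 22.3 / 28.43 = 0.7844 = 78.4%

78.4%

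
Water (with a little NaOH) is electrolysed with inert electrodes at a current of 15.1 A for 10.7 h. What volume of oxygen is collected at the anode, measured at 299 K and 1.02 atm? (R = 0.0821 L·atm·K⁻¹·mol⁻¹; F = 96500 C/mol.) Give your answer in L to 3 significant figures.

36.3 L

Charge passed = 15.1 × 38520 = 5.817×10^5 C
n(e⁻) = Q/F = 5.817×10^5/96500 = 6.028 mol
2H₂O → O₂ + 4H⁺ + 4e⁻, so n(O₂) = 6.028 / 4 = 1.507 mol
V = nRT/P = 1.507 × 0.0821 × 299 / 1.02 = 36.27 L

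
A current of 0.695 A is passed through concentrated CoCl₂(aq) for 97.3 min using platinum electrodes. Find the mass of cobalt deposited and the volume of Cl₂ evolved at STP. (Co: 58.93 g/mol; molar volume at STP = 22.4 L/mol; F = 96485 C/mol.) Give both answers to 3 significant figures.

1.24 g Co; 0.471 L Cl₂

Q = 0.695 × 5838 = 4057 C; n(e⁻) = 4057 / 96485 = 0.04205 mol
Cathode: Co²⁺ + 2e⁻ → Co → n(Co) = 0.04205/2 = 0.02103 mol → 1.24 g
Anode: 2Cl⁻ → Cl₂ + 2e⁻ → n(Cl₂) = 0.04205/2 = 0.02103 mol → 0.471 L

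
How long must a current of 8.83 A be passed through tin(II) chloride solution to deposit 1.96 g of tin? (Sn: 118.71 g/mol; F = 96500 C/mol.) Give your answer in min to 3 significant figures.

6.01 min

n(Sn) = 1.96 / 118.71 = 0.01651 mol
Sn²⁺ + 2e⁻ → Sn, so n(e⁻) = 2 × 0.01651 = 0.03302 mol
Q = 0.03302 × 96500 = 3186 C
t = Q / I = 3186 / 8.83 = 360.8 s = 6.01 min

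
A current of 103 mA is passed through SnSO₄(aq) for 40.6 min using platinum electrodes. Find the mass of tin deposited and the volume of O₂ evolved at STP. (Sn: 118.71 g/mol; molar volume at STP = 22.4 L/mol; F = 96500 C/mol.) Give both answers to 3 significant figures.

Q = 0.103 × 2436 = 250.9 C; n(e⁻) = 250.9 / 96500 = 0.002600 mol
Cathode: Sn²⁺ + 2e⁻ → Sn → n(Sn) = 0.002600/2 = 0.001300 mol → 0.154 g
Anode: 2H₂O → O₂ + 4H⁺ + 4e⁻ → n(O₂) = 0.002600/4 = 6.500×10^-4 mol → 0.0146 L

0.154 g Sn; 0.0146 L O₂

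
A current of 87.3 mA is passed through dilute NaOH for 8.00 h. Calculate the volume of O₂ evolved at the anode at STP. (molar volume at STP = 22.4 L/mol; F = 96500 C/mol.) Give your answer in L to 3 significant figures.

0.146 L

Q = It = 0.0873 × 28800 = 2514 C
Moles of electrons = 2514 / 96500 = 0.02605 mol
2H₂O → O₂ + 4H⁺ + 4e⁻, so n(O₂) = 0.02605 / 4 = 0.006513 mol
V = 0.006513 × 22.4 = 0.1459 L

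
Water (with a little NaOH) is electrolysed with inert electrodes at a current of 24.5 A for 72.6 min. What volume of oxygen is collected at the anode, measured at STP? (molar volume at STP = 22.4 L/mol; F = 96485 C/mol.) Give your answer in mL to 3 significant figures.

Q = It = 24.5 × 4356 = 1.067×10^5 C
n(e⁻) = 1.067×10^5 / 96485 = 1.106 mol
2H₂O → O₂ + 4H⁺ + 4e⁻, so n(O₂) = 1.106 / 4 = 0.2765 mol
V = 0.2765 × 22.4 = 6.194 L
= 6190 mL

6190 mL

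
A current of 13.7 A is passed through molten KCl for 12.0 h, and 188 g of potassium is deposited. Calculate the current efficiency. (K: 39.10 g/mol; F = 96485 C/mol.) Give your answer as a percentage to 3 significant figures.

78.4%

Q = 13.7 × 43200 = 5.918×10^5 C
n(e⁻) = 5.918×10^5 / 96485 = 6.134 mol
K⁺ + e⁻ → K, so theoretical n(K) = 6.134 mol → 239.8 g
Efficiency = 188 / 239.8 = 0.7840 = 78.4%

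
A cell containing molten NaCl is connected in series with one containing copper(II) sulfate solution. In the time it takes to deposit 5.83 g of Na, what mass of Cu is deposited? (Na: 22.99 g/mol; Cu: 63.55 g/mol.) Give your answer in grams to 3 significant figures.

n(Na) = 5.83 / 22.99 = 0.2536 mol
Na⁺ + e⁻ → Na, so n(e⁻) = 0.2536 mol
Since the cells are in series, n(e⁻) in the Cu cell is also 0.2536 mol.
Cu²⁺ + 2e⁻ → Cu, so n(Cu) = 0.2536 / 2 = 0.1268 mol
m(Cu) = 0.1268 × 63.55 = 8.06 g

8.06 g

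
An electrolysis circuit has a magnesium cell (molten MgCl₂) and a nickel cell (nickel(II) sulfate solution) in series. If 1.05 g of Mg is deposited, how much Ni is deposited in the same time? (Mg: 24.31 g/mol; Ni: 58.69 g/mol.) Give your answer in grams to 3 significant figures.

2.53 g

n(Mg) = 1.05 / 24.31 = 0.04319 mol
Mg²⁺ + 2e⁻ → Mg, so n(e⁻) = 2 × 0.04319 = 0.08638 mol
Same current for the same time ⇒ same n(e⁻) = 0.08638 mol in both cells.
Ni²⁺ + 2e⁻ → Ni, so n(Ni) = 0.08638 / 2 = 0.04319 mol
m(Ni) = 0.04319 × 58.69 = 2.53 g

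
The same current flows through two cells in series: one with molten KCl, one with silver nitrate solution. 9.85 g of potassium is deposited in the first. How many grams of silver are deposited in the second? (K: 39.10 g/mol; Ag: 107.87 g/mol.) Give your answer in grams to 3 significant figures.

27.2 g

n(K) = 9.85 / 39.10 = 0.2519 mol
K⁺ + e⁻ → K, so n(e⁻) = 0.2519 mol
Same current for the same time ⇒ same n(e⁻) = 0.2519 mol in both cells.
Ag⁺ + e⁻ → Ag, so n(Ag) = 0.2519 mol
m(Ag) = 0.2519 × 107.87 = 27.2 g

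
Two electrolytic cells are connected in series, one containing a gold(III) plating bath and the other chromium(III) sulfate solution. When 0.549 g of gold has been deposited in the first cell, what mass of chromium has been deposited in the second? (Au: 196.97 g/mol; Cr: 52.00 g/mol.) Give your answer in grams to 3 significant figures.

n(Au) = 0.549 / 196.97 = 0.002787 mol
Au³⁺ + 3e⁻ → Au, so n(e⁻) = 3 × 0.002787 = 0.008361 mol
Same current for the same time ⇒ same n(e⁻) = 0.008361 mol in both cells.
Cr³⁺ + 3e⁻ → Cr, so n(Cr) = 0.008361 / 3 = 0.002787 mol
m(Cr) = 0.002787 × 52.00 = 0.145 g

0.145 g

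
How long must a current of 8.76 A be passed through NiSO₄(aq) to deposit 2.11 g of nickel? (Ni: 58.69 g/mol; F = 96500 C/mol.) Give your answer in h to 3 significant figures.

0.220 h

n(Ni) = 2.11 / 58.69 = 0.03595 mol
Ni²⁺ + 2e⁻ → Ni, so n(e⁻) = 2 × 0.03595 = 0.07190 mol
Q = 0.07190 × 96500 = 6938 C
t = Q / I = 6938 / 8.76 = 792.0 s = 0.220 h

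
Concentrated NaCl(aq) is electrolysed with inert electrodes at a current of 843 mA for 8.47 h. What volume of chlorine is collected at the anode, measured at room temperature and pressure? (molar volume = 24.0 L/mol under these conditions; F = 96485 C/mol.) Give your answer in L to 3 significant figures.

Q = It = 0.843 × 30492 = 25700 C
Moles of electrons = 25700 / 96485 = 0.2664 mol
2Cl⁻ → Cl₂ + 2e⁻, so n(Cl₂) = 0.2664 / 2 = 0.1332 mol
V = 0.1332 × 24.0 = 3.197 L

3.20 L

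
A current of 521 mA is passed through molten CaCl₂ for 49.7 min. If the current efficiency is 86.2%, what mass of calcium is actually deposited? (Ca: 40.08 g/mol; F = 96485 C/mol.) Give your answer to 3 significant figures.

0.278 g

Q = 0.521 × 2982 = 1554 C
n(e⁻) = 1554 / 96485 = 0.01611 mol
Ca²⁺ + 2e⁻ → Ca, so theoretical m(Ca) = 0.008055 × 40.08 = 0.3228 g
Actual mass = 86.2% × 0.3228 = 0.278 g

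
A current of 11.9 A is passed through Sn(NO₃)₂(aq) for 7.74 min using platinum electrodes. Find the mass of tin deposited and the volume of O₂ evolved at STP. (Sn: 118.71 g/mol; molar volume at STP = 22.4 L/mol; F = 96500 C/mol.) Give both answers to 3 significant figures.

3.40 g Sn; 0.321 L O₂

Q = 11.9 × 464.4 = 5526 C; n(e⁻) = 5526 / 96500 = 0.05726 mol
Cathode: Sn²⁺ + 2e⁻ → Sn → n(Sn) = 0.05726/2 = 0.02863 mol → 3.40 g
Anode: 2H₂O → O₂ + 4H⁺ + 4e⁻ → n(O₂) = 0.05726/4 = 0.01432 mol → 0.321 L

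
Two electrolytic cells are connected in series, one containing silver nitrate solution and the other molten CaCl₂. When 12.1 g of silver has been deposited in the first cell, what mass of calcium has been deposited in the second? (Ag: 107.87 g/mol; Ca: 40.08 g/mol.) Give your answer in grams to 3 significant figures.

2.25 g

n(Ag) = 12.1 / 107.87 = 0.1122 mol
Ag⁺ + e⁻ → Ag, so n(e⁻) = 0.1122 mol
In series, the same 0.1122 mol of electrons flows through the second cell.
Ca²⁺ + 2e⁻ → Ca, so n(Ca) = 0.1122 / 2 = 0.05610 mol
m(Ca) = 0.05610 × 40.08 = 2.25 g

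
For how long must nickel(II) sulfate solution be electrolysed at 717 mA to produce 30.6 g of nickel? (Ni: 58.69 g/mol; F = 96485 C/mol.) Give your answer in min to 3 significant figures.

2340 min

n(Ni) = 30.6 / 58.69 = 0.5214 mol
Ni²⁺ + 2e⁻ → Ni, so n(e⁻) = 2 × 0.5214 = 1.043 mol
Q = 1.043 × 96485 = 1.006×10^5 C
t = Q / I = 1.006×10^5 / 0.717 = 1.403×10^5 s = 2340 min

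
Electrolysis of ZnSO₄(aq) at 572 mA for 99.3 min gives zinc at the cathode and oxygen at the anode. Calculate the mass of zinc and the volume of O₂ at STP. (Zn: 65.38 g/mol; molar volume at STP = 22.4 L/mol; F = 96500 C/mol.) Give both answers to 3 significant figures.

1.15 g Zn; 0.198 L O₂

Q = 0.572 × 5958 = 3408 C; n(e⁻) = 3408 / 96500 = 0.03532 mol
Cathode: Zn²⁺ + 2e⁻ → Zn → n(Zn) = 0.03532/2 = 0.01766 mol → 1.15 g
Anode: 2H₂O → O₂ + 4H⁺ + 4e⁻ → n(O₂) = 0.03532/4 = 0.008830 mol → 0.198 L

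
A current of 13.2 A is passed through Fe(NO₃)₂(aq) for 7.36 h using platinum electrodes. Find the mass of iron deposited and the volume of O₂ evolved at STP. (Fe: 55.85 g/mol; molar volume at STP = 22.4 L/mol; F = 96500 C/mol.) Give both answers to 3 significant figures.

101 g Fe; 20.3 L O₂

Q = 13.2 × 26496 = 3.497×10^5 C; n(e⁻) = 3.497×10^5 / 96500 = 3.624 mol
Cathode: Fe²⁺ + 2e⁻ → Fe → n(Fe) = 3.624/2 = 1.812 mol → 101 g
Anode: 2H₂O → O₂ + 4H⁺ + 4e⁻ → n(O₂) = 3.624/4 = 0.9060 mol → 20.3 L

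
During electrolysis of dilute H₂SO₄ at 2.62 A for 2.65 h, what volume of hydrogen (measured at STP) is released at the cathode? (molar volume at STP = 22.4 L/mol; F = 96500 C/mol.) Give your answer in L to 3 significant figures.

2.90 L

Q = 2.62 A × 9540 s = 24990 C
n(e⁻) = 24990 / 96500 = 0.2590 mol
2H⁺ + 2e⁻ → H₂, so n(H₂) = 0.2590 / 2 = 0.1295 mol
V = 0.1295 × 22.4 = 2.901 L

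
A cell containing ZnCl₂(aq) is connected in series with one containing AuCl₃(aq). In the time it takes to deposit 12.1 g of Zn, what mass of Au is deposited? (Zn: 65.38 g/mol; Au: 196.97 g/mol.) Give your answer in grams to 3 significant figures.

n(Zn) = 12.1 / 65.38 = 0.1851 mol
Zn²⁺ + 2e⁻ → Zn, so n(e⁻) = 2 × 0.1851 = 0.3702 mol
Since the cells are in series, n(e⁻) in the Au cell is also 0.3702 mol.
Au³⁺ + 3e⁻ → Au, so n(Au) = 0.3702 / 3 = 0.1234 mol
m(Au) = 0.1234 × 196.97 = 24.3 g

24.3 g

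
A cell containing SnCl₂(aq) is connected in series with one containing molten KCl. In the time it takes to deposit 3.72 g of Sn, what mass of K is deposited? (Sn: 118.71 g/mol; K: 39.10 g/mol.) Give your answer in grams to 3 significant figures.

2.45 g

n(Sn) = 3.72 / 118.71 = 0.03134 mol
Sn²⁺ + 2e⁻ → Sn, so n(e⁻) = 2 × 0.03134 = 0.06268 mol
Same current for the same time ⇒ same n(e⁻) = 0.06268 mol in both cells.
K⁺ + e⁻ → K, so n(K) = 0.06268 mol
m(K) = 0.06268 × 39.10 = 2.45 g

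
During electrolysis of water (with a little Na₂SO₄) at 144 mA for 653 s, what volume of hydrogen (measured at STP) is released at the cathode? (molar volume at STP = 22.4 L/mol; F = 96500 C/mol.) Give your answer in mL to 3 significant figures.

Q = It = 0.144 × 653 = 94.03 C
n(e⁻) = 94.03 / 96500 = 9.744×10^-4 mol
2H⁺ + 2e⁻ → H₂, so n(H₂) = 9.744×10^-4 / 2 = 4.872×10^-4 mol
V = 4.872×10^-4 × 22.4 = 0.01091 L
= 10.9 mL

10.9 mL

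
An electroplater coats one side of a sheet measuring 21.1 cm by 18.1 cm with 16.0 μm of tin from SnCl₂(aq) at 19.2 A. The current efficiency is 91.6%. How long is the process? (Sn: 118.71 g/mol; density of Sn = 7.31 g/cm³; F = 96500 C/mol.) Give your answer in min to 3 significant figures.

6.88 min

Plated area = 21.1 × 18.1 = 381.9 cm²
Volume = 381.9 × 16.0×10⁻⁴ cm = 0.6110 cm³
m(Sn) = 0.6110 × 7.31 = 4.466 g
n(Sn) = 4.466 / 118.71 = 0.03762 mol; n(e⁻) = 2 × 0.03762 = 0.07524 mol
Q = 0.07524 × 96500 / 0.916 = 7926 C
t = 7926 / 19.2 = 412.8 s = 6.88 min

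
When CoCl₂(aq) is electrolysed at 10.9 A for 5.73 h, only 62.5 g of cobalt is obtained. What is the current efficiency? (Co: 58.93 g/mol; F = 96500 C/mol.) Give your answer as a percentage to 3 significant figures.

Q = 10.9 × 20628 = 2.248×10^5 C
n(e⁻) = 2.248×10^5 / 96500 = 2.330 mol
Co²⁺ + 2e⁻ → Co, so theoretical n(Co) = 1.165 mol → 68.65 g
Efficiency = 62.5 / 68.65 = 0.9104 = 91.0%

91.0%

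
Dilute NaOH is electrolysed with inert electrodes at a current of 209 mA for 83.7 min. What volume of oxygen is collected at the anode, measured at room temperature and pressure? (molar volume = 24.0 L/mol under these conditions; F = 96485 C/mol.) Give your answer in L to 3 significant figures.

0.0653 L

Q = It = 0.209 × 5022 = 1050 C
n(e⁻) = 1050 / 96485 = 0.01088 mol
2H₂O → O₂ + 4H⁺ + 4e⁻, so n(O₂) = 0.01088 / 4 = 0.002720 mol
V = 0.002720 × 24.0 = 0.06528 L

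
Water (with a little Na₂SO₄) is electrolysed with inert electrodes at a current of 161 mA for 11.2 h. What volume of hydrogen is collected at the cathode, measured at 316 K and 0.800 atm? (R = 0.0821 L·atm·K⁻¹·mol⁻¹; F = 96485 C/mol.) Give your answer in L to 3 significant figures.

1.09 L

Q = It = 0.161 × 40320 = 6492 C
n(e⁻) = 6492 / 96485 = 0.06729 mol
2H⁺ + 2e⁻ → H₂, so n(H₂) = 0.06729 / 2 = 0.03365 mol
V = nRT/P = 0.03365 × 0.0821 × 316 / 0.800 = 1.091 L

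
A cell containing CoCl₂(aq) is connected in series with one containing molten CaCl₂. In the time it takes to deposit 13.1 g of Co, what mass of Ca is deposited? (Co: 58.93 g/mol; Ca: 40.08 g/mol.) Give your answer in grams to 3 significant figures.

n(Co) = 13.1 / 58.93 = 0.2223 mol
Co²⁺ + 2e⁻ → Co, so n(e⁻) = 2 × 0.2223 = 0.4446 mol
Since the cells are in series, n(e⁻) in the Ca cell is also 0.4446 mol.
Ca²⁺ + 2e⁻ → Ca, so n(Ca) = 0.4446 / 2 = 0.2223 mol
m(Ca) = 0.2223 × 40.08 = 8.91 g

8.91 g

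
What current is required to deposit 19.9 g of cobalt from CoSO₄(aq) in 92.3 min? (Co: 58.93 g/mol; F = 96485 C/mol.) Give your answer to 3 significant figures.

11.8 A

n(Co) = 19.9 / 58.93 = 0.3377 mol
Co²⁺ + 2e⁻ → Co, so n(e⁻) = 2 × 0.3377 = 0.6754 mol
Q = 0.6754 × 96485 = 65170 C
I = Q / t = 65170 / 5538 s = 11.8 A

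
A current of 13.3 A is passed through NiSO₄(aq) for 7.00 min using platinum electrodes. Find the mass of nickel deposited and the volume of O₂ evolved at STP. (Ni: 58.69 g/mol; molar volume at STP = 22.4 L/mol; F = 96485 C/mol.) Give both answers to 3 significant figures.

1.70 g Ni; 0.324 L O₂

Q = 13.3 × 420 = 5586 C; n(e⁻) = 5586 / 96485 = 0.05790 mol
Cathode: Ni²⁺ + 2e⁻ → Ni → n(Ni) = 0.05790/2 = 0.02895 mol → 1.70 g
Anode: 2H₂O → O₂ + 4H⁺ + 4e⁻ → n(O₂) = 0.05790/4 = 0.01448 mol → 0.324 L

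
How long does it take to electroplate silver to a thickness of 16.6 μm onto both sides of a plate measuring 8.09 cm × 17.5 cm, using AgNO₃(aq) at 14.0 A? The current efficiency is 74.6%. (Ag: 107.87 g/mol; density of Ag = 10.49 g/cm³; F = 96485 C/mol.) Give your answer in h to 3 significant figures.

Plated area = 2 × 8.09 × 17.5 = 283.2 cm²
Volume = 283.2 × 16.6×10⁻⁴ cm = 0.4701 cm³
m(Ag) = 0.4701 × 10.49 = 4.931 g
n(Ag) = 4.931 / 107.87 = 0.04571 mol; n(e⁻) = 0.04571 mol
Q = 0.04571 × 96485 / 0.746 = 5912 C
t = 5912 / 14.0 = 422.3 s = 0.117 h

0.117 h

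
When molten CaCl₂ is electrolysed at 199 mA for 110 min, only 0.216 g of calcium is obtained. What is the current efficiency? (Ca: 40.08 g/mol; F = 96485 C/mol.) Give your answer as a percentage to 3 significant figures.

Q = 0.199 × 6600 = 1313 C
n(e⁻) = 1313 / 96485 = 0.01361 mol
Ca²⁺ + 2e⁻ → Ca, so theoretical n(Ca) = 0.006805 mol → 0.2727 g
Efficiency = 0.216 / 0.2727 = 0.7921 = 79.2%

79.2%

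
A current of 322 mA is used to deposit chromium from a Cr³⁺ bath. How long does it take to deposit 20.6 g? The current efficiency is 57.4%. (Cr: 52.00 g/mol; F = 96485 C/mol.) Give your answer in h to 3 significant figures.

172 h

n(Cr) = 20.6 / 52.00 = 0.3962 mol
Cr³⁺ + 3e⁻ → Cr, so n(e⁻) = 3 × 0.3962 = 1.189 mol
Q = 1.189 × 96485 / 0.574 = 1.999×10^5 C
t = Q / I = 1.999×10^5 / 0.322 = 6.208×10^5 s = 172 h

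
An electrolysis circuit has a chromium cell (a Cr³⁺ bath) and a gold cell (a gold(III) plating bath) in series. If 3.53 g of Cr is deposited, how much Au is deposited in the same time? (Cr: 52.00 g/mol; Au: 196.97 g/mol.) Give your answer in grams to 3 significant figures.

n(Cr) = 3.53 / 52.00 = 0.06788 mol
Cr³⁺ + 3e⁻ → Cr, so n(e⁻) = 3 × 0.06788 = 0.2036 mol
Same current for the same time ⇒ same n(e⁻) = 0.2036 mol in both cells.
Au³⁺ + 3e⁻ → Au, so n(Au) = 0.2036 / 3 = 0.06787 mol
m(Au) = 0.06787 × 196.97 = 13.4 g

13.4 g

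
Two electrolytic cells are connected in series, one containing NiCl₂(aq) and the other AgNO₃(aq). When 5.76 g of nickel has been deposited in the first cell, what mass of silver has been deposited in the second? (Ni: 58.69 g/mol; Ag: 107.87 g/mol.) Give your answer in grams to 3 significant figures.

21.2 g

n(Ni) = 5.76 / 58.69 = 0.09814 mol
Ni²⁺ + 2e⁻ → Ni, so n(e⁻) = 2 × 0.09814 = 0.1963 mol
Same current for the same time ⇒ same n(e⁻) = 0.1963 mol in both cells.
Ag⁺ + e⁻ → Ag, so n(Ag) = 0.1963 mol
m(Ag) = 0.1963 × 107.87 = 21.2 g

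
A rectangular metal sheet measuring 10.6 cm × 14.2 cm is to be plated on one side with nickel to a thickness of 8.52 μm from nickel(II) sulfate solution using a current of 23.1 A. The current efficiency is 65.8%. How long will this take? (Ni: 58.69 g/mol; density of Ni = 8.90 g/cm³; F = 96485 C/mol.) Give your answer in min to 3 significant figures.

4.11 min

Plated area = 10.6 × 14.2 = 150.5 cm²
Volume = 150.5 × 8.52×10⁻⁴ cm = 0.1282 cm³
m(Ni) = 0.1282 × 8.90 = 1.141 g
n(Ni) = 1.141 / 58.69 = 0.01944 mol; n(e⁻) = 2 × 0.01944 = 0.03888 mol
Q = 0.03888 × 96485 / 0.658 = 5701 C
t = 5701 / 23.1 = 246.8 s = 4.11 min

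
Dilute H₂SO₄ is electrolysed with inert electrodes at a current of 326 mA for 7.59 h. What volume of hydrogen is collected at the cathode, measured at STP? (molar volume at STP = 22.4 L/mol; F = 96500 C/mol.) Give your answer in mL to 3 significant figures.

Q = 0.326 A × 27324 s = 8908 C
n(e⁻) = 8908 / 96500 = 0.09231 mol
2H⁺ + 2e⁻ → H₂, so n(H₂) = 0.09231 / 2 = 0.04616 mol
V = 0.04616 × 22.4 = 1.034 L
= 1030 mL

1030 mL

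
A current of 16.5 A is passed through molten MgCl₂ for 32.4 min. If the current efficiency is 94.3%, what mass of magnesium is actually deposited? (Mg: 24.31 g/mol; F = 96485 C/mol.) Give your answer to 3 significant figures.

Q = 16.5 × 1944 = 32080 C
n(e⁻) = 32080 / 96485 = 0.3325 mol
Mg²⁺ + 2e⁻ → Mg, so theoretical m(Mg) = 0.1663 × 24.31 = 4.043 g
Actual mass = 94.3% × 4.043 = 3.81 g

3.81 g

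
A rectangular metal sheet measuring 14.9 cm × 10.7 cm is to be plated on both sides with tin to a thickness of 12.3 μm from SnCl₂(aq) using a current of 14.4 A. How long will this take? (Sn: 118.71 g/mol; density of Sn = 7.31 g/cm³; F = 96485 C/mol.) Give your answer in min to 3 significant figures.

5.39 min

Plated area = 2 × 14.9 × 10.7 = 318.9 cm²
Volume = 318.9 × 12.3×10⁻⁴ cm = 0.3922 cm³
m(Sn) = 0.3922 × 7.31 = 2.867 g
n(Sn) = 2.867 / 118.71 = 0.02415 mol; n(e⁻) = 2 × 0.02415 = 0.04830 mol
Q = 0.04830 × 96485 = 4660 C
t = 4660 / 14.4 = 323.6 s = 5.39 min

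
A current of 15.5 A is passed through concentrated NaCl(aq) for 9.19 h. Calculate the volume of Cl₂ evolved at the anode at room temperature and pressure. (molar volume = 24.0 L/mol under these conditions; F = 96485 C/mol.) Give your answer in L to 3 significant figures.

63.8 L

Q = 15.5 A × 33084 s = 5.128×10^5 C
Moles of electrons = 5.128×10^5 / 96485 = 5.315 mol
2Cl⁻ → Cl₂ + 2e⁻, so n(Cl₂) = 5.315 / 2 = 2.658 mol
V = 2.658 × 24.0 = 63.79 L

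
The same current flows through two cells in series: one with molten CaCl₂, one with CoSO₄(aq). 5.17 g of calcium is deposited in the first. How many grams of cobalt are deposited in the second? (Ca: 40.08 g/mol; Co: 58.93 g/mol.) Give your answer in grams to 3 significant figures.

7.60 g

n(Ca) = 5.17 / 40.08 = 0.1290 mol
Ca²⁺ + 2e⁻ → Ca, so n(e⁻) = 2 × 0.1290 = 0.2580 mol
Since the cells are in series, n(e⁻) in the Co cell is also 0.2580 mol.
Co²⁺ + 2e⁻ → Co, so n(Co) = 0.2580 / 2 = 0.1290 mol
m(Co) = 0.1290 × 58.93 = 7.60 g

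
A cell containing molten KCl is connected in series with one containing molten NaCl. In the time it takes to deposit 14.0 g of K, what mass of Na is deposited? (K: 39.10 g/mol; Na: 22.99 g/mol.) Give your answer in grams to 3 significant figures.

8.23 g

n(K) = 14.0 / 39.10 = 0.3581 mol
K⁺ + e⁻ → K, so n(e⁻) = 0.3581 mol
In series, the same 0.3581 mol of electrons flows through the second cell.
Na⁺ + e⁻ → Na, so n(Na) = 0.3581 mol
m(Na) = 0.3581 × 22.99 = 8.23 g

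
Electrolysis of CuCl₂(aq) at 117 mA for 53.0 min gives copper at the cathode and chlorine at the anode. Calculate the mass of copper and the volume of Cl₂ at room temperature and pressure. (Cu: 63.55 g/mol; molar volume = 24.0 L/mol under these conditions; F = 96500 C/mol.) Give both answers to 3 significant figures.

Q = 0.117 × 3180 = 372.1 C; n(e⁻) = 372.1 / 96500 = 0.003856 mol
Cathode: Cu²⁺ + 2e⁻ → Cu → n(Cu) = 0.003856/2 = 0.001928 mol → 0.123 g
Anode: 2Cl⁻ → Cl₂ + 2e⁻ → n(Cl₂) = 0.003856/2 = 0.001928 mol → 0.0463 L

0.123 g Cu; 0.0463 L Cl₂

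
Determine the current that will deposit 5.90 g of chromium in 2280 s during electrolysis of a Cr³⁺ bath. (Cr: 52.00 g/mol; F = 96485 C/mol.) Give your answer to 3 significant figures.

n(Cr) = 5.90 / 52.00 = 0.1135 mol
Cr³⁺ + 3e⁻ → Cr, so n(e⁻) = 3 × 0.1135 = 0.3405 mol
Q = 0.3405 × 96485 = 32850 C
I = Q / t = 32850 / 2280 s = 14.4 A

14.4 A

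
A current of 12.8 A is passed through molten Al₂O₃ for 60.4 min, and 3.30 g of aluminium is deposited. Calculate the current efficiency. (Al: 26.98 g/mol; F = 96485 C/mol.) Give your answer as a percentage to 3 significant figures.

Q = 12.8 × 3624 = 46390 C
n(e⁻) = 46390 / 96485 = 0.4808 mol
Al³⁺ + 3e⁻ → Al, so theoretical n(Al) = 0.1603 mol → 4.325 g
Efficiency = 3.30 / 4.325 = 0.7630 = 76.3%

76.3%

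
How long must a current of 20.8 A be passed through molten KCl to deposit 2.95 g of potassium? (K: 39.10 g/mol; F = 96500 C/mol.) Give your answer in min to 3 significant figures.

n(K) = 2.95 / 39.10 = 0.07545 mol
K⁺ + e⁻ → K, so n(e⁻) = 0.07545 mol
Q = 0.07545 × 96500 = 7281 C
t = Q / I = 7281 / 20.8 = 350.0 s = 5.83 min

5.83 min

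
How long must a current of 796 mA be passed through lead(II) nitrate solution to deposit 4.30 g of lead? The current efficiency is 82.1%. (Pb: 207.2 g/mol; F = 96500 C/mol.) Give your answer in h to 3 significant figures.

1.70 h

n(Pb) = 4.30 / 207.2 = 0.02075 mol
Pb²⁺ + 2e⁻ → Pb, so n(e⁻) = 2 × 0.02075 = 0.04150 mol
Q = 0.04150 × 96500 / 0.821 = 4878 C
t = Q / I = 4878 / 0.796 = 6128 s = 1.70 h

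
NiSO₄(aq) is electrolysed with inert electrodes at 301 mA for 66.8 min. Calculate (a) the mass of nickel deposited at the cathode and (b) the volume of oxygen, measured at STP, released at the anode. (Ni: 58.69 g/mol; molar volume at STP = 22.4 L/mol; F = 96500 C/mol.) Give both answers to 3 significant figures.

Q = 0.301 × 4008 = 1206 C; n(e⁻) = 1206 / 96500 = 0.01250 mol
Cathode: Ni²⁺ + 2e⁻ → Ni → n(Ni) = 0.01250/2 = 0.006250 mol → 0.367 g
Anode: 2H₂O → O₂ + 4H⁺ + 4e⁻ → n(O₂) = 0.01250/4 = 0.003125 mol → 0.0700 L

0.367 g Ni; 0.0700 L O₂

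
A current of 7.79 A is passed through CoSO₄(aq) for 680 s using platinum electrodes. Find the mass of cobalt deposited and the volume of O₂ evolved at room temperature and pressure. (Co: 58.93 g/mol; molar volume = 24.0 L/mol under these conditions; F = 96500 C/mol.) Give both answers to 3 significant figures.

1.62 g Co; 0.329 L O₂

Q = 7.79 × 680 = 5297 C; n(e⁻) = 5297 / 96500 = 0.05489 mol
Cathode: Co²⁺ + 2e⁻ → Co → n(Co) = 0.05489/2 = 0.02745 mol → 1.62 g
Anode: 2H₂O → O₂ + 4H⁺ + 4e⁻ → n(O₂) = 0.05489/4 = 0.01372 mol → 0.329 L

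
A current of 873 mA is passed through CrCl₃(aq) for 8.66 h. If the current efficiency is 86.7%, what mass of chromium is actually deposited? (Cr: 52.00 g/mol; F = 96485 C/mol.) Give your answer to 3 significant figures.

4.24 g

Q = 0.873 × 31176 = 27220 C
n(e⁻) = 27220 / 96485 = 0.2821 mol
Cr³⁺ + 3e⁻ → Cr, so theoretical m(Cr) = 0.09403 × 52.00 = 4.890 g
Actual mass = 86.7% × 4.890 = 4.24 g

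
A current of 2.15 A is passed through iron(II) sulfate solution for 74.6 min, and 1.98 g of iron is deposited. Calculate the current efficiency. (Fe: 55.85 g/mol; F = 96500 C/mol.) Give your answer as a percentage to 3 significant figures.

Q = 2.15 × 4476 = 9623 C
n(e⁻) = 9623 / 96500 = 0.09972 mol
Fe²⁺ + 2e⁻ → Fe, so theoretical n(Fe) = 0.04986 mol → 2.785 g
Efficiency = 1.98 / 2.785 = 0.7110 = 71.1%

71.1%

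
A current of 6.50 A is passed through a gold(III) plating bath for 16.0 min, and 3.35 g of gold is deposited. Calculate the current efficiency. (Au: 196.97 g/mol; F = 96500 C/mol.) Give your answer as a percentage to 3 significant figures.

78.9%

Q = 6.50 × 960 = 6240 C
n(e⁻) = 6240 / 96500 = 0.06466 mol
Au³⁺ + 3e⁻ → Au, so theoretical n(Au) = 0.02155 mol → 4.245 g
Efficiency = 3.35 / 4.245 = 0.7892 = 78.9%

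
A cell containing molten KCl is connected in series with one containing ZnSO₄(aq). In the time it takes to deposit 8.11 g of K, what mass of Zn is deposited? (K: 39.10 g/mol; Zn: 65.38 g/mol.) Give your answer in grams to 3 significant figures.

n(K) = 8.11 / 39.10 = 0.2074 mol
K⁺ + e⁻ → K, so n(e⁻) = 0.2074 mol
Since the cells are in series, n(e⁻) in the Zn cell is also 0.2074 mol.
Zn²⁺ + 2e⁻ → Zn, so n(Zn) = 0.2074 / 2 = 0.1037 mol
m(Zn) = 0.1037 × 65.38 = 6.78 g

6.78 g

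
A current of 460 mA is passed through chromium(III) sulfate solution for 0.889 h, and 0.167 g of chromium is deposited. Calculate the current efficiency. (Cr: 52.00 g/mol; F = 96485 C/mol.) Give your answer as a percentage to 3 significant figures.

Q = 0.460 × 3200.4 = 1472 C
n(e⁻) = 1472 / 96485 = 0.01526 mol
Cr³⁺ + 3e⁻ → Cr, so theoretical n(Cr) = 0.005087 mol → 0.2645 g
Efficiency = 0.167 / 0.2645 = 0.6314 = 63.1%

63.1%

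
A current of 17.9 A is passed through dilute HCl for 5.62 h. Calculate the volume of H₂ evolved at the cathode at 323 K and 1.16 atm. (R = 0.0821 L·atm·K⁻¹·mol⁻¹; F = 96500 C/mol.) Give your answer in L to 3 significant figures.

Charge passed = 17.9 × 20232 = 3.622×10^5 C
n(e⁻) = Q/F = 3.622×10^5/96500 = 3.753 mol
2H⁺ + 2e⁻ → H₂, so n(H₂) = 3.753 / 2 = 1.877 mol
V = nRT/P = 1.877 × 0.0821 × 323 / 1.16 = 42.91 L

42.9 L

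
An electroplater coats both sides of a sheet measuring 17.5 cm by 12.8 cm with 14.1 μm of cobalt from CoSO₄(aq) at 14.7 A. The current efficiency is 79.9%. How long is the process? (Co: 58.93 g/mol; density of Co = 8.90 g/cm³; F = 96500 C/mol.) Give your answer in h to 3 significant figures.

Plated area = 2 × 17.5 × 12.8 = 448.0 cm²
Volume = 448.0 × 14.1×10⁻⁴ cm = 0.6317 cm³
m(Co) = 0.6317 × 8.90 = 5.622 g
n(Co) = 5.622 / 58.93 = 0.09540 mol; n(e⁻) = 2 × 0.09540 = 0.1908 mol
Q = 0.1908 × 96500 / 0.799 = 23040 C
t = 23040 / 14.7 = 1567 s = 0.435 h

0.435 h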